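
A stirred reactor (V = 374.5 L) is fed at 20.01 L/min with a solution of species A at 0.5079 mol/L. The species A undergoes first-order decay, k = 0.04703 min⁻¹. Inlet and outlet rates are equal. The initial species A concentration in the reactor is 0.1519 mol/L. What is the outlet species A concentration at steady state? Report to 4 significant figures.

V dC/dt = Q(C_in − C) − k V C.
At steady state: 0 = Q C_in − (Q + kV) C_ss, so C_ss = Q C_in/(Q + kV).
C_ss = 20.01·0.5079/(20.01 + 0.04703·374.5) = 10.1631/37.6227 = 0.270131 mol/L.

0.2701 mol/L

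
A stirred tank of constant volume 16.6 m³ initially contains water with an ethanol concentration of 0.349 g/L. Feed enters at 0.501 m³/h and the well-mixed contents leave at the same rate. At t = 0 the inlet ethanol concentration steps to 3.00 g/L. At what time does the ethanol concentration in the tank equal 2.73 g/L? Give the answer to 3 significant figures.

Species balance: V dC/dt = Q(C_in − C) ⇒ τ = V/Q = 33.134 h.
C(t) = C_in + (C₀ − C_in) e^(−t/τ). Set C = 2.73 and solve for t:
e^(−t/τ) = (C − C_in)/(C₀ − C_in) = (2.73 − 3.00)/(0.349 − 3.00) = 0.10185
t = −τ ln(…) = 33.134 × 2.2843 = 75.686 h.

75.7 h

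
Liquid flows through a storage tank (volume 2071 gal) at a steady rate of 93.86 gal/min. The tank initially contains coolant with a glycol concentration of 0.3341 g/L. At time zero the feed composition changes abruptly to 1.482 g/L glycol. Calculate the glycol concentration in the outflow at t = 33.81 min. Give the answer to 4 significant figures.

1.234 g/L

Transient balance on the dissolved component: V dC/dt = Q(C_in − C).
Time constant τ = V/Q = 2071/93.86 = 22.0648 min.
C approaches C_in exponentially: C(t) = C_in + (C₀ − C_in) e^(−t/τ).
C(33.81) = 1.482 + (0.3341 − 1.482)·e^(−33.81/22.0648) = 1.482 + (-1.14790)·0.216037 = 1.23401 g/L.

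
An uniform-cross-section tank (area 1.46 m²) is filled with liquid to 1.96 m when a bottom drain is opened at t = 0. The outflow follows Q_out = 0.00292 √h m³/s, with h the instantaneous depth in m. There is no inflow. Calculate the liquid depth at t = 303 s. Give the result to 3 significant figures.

With no inflow, A dh/dt = −0.00292 √h.
Separate and integrate: 2(√h − √h₀) = −(0.00292/A) t.
√h = √1.96 − 0.00292·303/(2·1.46) = 1.4000 − 0.30300 = 1.0970.
h = 1.0970² = 1.2034 m.

1.20 m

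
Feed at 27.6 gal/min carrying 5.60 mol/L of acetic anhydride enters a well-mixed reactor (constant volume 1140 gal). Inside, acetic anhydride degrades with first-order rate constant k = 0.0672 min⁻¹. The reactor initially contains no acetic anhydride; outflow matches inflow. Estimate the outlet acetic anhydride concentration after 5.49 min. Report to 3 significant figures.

V dC/dt = Q(C_in − C) − k V C.
dC/dt = (Q/V) C_in − (Q/V + k) C; effective rate a = Q/V + k = 0.024211 + 0.0672 = 0.091411 min⁻¹.
C_ss = Q C_in/(Q + kV) = 1.4832 mol/L; C(t) = C_ss + (C₀ − C_ss) e^(−a t).
C(5.49) = 1.4832 + (-1.4832)·e^(−0.091411·5.49) = 1.4832 + (-1.4832)·0.60541 = 0.58525 mol/L.

0.585 mol/L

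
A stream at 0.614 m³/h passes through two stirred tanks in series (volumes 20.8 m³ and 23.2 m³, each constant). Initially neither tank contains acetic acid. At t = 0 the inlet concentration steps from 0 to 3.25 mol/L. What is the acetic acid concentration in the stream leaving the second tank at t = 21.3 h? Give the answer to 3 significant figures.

Each tank obeys Vᵢ dCᵢ/dt = Q(Cᵢ₋₁ − Cᵢ), so τᵢ = Vᵢ/Q.
τ₁ = 20.8/0.614 = 33.876 h; τ₂ = 23.2/0.614 = 37.785 h.
Solving the cascade with C₁(0)=C₂(0)=0 gives C₂(t) = C_in[1 − (τ₁ e^(−t/τ₁) − τ₂ e^(−t/τ₂))/(τ₁ − τ₂)].
At t = 21.3: e^(−t/τ₁) = 0.53325, e^(−t/τ₂) = 0.56909.
C₂ = 3.25·[1 − (33.876·0.53325 − 37.785·0.56909)/(-3.9088)] = 3.25·0.12031 = 0.39102 mol/L.

0.391 mol/L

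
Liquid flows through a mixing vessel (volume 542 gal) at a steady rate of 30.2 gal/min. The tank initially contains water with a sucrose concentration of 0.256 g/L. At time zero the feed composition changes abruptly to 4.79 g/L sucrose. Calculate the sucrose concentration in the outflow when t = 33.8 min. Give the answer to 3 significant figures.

Accumulation = in − out for the solute gives V dC/dt = Q(C_in − C).
Rewrite as dC/dt + C/τ = C_in/τ, τ = V/Q = 17.947 min.
Solution: C(t) = C_in + (C₀ − C_in) e^(−t/τ).
C(33.8) = 4.79 + (0.256 − 4.79)·e^(−33.8/17.947) = 4.79 + (-4.5340)·0.15208 = 4.1005 g/L.

4.10 g/L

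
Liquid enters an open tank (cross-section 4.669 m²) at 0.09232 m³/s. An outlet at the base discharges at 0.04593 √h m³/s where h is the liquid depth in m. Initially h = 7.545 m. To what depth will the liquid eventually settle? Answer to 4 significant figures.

4.040 m

A dh/dt = Q_in − 0.04593 √h. Steady state requires inflow = outflow:
Q_in = 0.04593 √h_ss ⇒ √h_ss = 0.09232/0.04593 = 2.01002.
h_ss = 2.01002² = 4.04016 m. (Since h₀ = 7.545 m > h_ss, the level will fall toward this value.)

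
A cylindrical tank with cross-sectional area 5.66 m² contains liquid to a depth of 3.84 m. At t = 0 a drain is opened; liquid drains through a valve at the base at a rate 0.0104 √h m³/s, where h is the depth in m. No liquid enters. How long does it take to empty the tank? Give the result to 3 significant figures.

A dh/dt = −Q_out = −0.0104 √h.
This is separable: 2 d(√h)/dt = −0.0104/A, so √h = √h₀ − (0.0104/(2A)) t.
Tank is empty when √h = 0: t_empty = 2A√h₀/0.0104.
t_empty = 2·5.66·√3.84/0.0104 = 11.320·1.9596/0.0104 = 2132.9 s.

2130 s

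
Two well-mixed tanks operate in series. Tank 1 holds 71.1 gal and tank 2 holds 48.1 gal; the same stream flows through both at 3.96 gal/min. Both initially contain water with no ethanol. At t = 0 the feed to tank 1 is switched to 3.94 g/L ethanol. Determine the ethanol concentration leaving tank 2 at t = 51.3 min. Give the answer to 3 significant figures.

3.36 g/L

Species balance on tank i: dCᵢ/dt = (Cᵢ₋₁ − Cᵢ)/τᵢ with τᵢ = Vᵢ/Q.
τ₁ = 71.1/3.96 = 17.955 min; τ₂ = 48.1/3.96 = 12.146 min.
Tank 1: C₁ = C_in(1 − e^(−t/τ₁)). Tank 2 (τ₁ ≠ τ₂): C₂ = C_in[1 − (τ₁ e^(−t/τ₁) − τ₂ e^(−t/τ₂))/(τ₁ − τ₂)].
At t = 51.3: e^(−t/τ₁) = 0.057428, e^(−t/τ₂) = 0.014648.
C₂ = 3.94·[1 − (17.955·0.057428 − 12.146·0.014648)/(5.8081)] = 3.94·0.85310 = 3.3612 g/L.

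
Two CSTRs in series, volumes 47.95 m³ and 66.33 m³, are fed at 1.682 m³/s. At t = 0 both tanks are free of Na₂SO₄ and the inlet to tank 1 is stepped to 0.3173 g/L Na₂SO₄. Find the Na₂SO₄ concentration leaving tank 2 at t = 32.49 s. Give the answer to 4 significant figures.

0.07975 g/L

Each tank obeys Vᵢ dCᵢ/dt = Q(Cᵢ₋₁ − Cᵢ), so τᵢ = Vᵢ/Q.
τ₁ = 47.95/1.682 = 28.5077 s; τ₂ = 66.33/1.682 = 39.4352 s.
Tank 1: C₁ = C_in(1 − e^(−t/τ₁)). Tank 2 (τ₁ ≠ τ₂): C₂ = C_in[1 − (τ₁ e^(−t/τ₁) − τ₂ e^(−t/τ₂))/(τ₁ − τ₂)].
At t = 32.49: e^(−t/τ₁) = 0.319918, e^(−t/τ₂) = 0.438725.
C₂ = 0.3173·[1 − (28.5077·0.319918 − 39.4352·0.438725)/(-10.9275)] = 0.3173·0.251331 = 0.0797472 g/L.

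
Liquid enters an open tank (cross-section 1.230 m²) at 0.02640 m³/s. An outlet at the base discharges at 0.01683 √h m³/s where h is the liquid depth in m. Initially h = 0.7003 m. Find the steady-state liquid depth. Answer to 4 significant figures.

Level balance: A dh/dt = 0.02640 − 0.01683 √h. Setting dh/dt = 0:
Q_in = 0.01683 √h_ss ⇒ √h_ss = 0.02640/0.01683 = 1.56863.
h_ss = 1.56863² = 2.46059 m. (Since h₀ = 0.7003 m < h_ss, the level will rise toward this value.)

2.461 m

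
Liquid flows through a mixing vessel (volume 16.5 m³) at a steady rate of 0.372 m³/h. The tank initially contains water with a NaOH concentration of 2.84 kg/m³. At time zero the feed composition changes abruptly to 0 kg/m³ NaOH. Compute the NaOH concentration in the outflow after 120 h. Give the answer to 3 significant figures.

0.190 kg/m³

Mass balance on the solute (V constant): V dC/dt = Q(C_in − C).
Rewrite as dC/dt + C/τ = C_in/τ, τ = V/Q = 44.355 h.
C approaches C_in exponentially: C(t) = C_in + (C₀ − C_in) e^(−t/τ).
C(120) = 0 + (2.84 − 0)·e^(−120/44.355) = 0 + (2.8400)·0.066840 = 0.18983 kg/m³.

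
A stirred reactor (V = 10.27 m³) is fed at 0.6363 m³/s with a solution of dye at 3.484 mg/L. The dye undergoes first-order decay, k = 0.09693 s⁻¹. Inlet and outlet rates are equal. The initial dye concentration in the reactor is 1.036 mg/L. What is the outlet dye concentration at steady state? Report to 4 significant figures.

1.359 mg/L

Species balance: V dC/dt = Q C_in − Q C − k V C.
Steady state (dC/dt = 0): C_ss = Q C_in/(Q + kV) = C_in/(1 + kV/Q).
C_ss = 0.6363·3.484/(0.6363 + 0.09693·10.27) = 2.21687/1.63177 = 1.35857 mg/L.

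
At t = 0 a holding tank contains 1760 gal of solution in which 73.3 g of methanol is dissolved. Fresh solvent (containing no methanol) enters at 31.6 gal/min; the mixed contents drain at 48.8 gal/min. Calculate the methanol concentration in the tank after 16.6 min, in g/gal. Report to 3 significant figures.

Let m(t) be the amount of methanol. Volume: V(t) = V₀ + (Q_in − Q_out) t = 1760 − 17.200 t; V(16.6) = 1474.5 gal.
Solute balance: dm/dt = 0 − Q_out C = −Q_out m/V(t).
dm/m = −Q_out dt/(V₀ − 17.200 t); integrating gives ln(m/m₀) = −(Q_out/(Q_in−Q_out)) ln(V/V₀).
m = m₀ (V₀/V)^(Q_out/(Q_in−Q_out)) = 73.3 × (1760/1474.5)^(-2.8372) = 44.361 g.
C = m/V = 44.361/1474.5 = 0.030086 g/gal.

0.0301 g/gal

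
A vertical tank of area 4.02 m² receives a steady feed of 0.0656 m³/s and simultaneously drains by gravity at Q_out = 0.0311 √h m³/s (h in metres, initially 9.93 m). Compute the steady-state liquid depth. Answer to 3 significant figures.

4.45 m

A dh/dt = Q_in − 0.0311 √h. Steady state requires inflow = outflow:
Q_in = 0.0311 √h_ss ⇒ √h_ss = 0.0656/0.0311 = 2.1093.
h_ss = 2.1093² = 4.4493 m. (Since h₀ = 9.93 m > h_ss, the level will fall toward this value.)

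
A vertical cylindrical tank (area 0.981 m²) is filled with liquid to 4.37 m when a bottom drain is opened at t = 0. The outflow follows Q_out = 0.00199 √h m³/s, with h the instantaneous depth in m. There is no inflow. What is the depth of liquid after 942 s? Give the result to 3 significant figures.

With no inflow, A dh/dt = −0.00199 √h.
Separate and integrate: 2(√h − √h₀) = −(0.00199/A) t.
√h = √4.37 − 0.00199·942/(2·0.981) = 2.0905 − 0.95544 = 1.1350.
h = 1.1350² = 1.2883 m.

1.29 m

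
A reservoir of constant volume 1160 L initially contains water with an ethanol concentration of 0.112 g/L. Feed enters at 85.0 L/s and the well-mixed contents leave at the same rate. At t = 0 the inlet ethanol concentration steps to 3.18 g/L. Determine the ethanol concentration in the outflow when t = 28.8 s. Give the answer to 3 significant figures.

Unsteady species balance (constant V, well mixed): V dC/dt = Q(C_in − C).
Time constant τ = V/Q = 1160/85.0 = 13.647 s.
Integrating: C(t) = C_in + (C₀ − C_in) e^(−t/τ).
C(28.8) = 3.18 + (0.112 − 3.18)·e^(−28.8/13.647) = 3.18 + (-3.0680)·0.12120 = 2.8082 g/L.

2.81 g/L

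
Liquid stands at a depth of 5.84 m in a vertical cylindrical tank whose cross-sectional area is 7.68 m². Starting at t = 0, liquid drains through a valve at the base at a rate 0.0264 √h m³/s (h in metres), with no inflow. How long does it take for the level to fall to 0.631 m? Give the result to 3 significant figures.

A dh/dt = −Q_out = −0.0264 √h.
∫ h^(−1/2) dh = −(0.0264/A) ∫ dt, giving 2√h = 2√h₀ − (0.0264/A) t.
t = 2A(√h₀ − √h)/0.0264 = 2·7.68·(√5.84 − √0.631)/0.0264
  = 15.360 × (2.4166 − 0.79436) / 0.0264 = 943.86 s.

944 s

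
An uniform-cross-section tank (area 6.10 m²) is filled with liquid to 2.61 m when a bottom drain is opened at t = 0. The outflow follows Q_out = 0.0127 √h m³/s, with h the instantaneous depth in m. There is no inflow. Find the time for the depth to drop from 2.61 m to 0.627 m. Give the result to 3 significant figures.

With no inflow, A dh/dt = −0.0127 √h.
Separate and integrate: 2(√h − √h₀) = −(0.0127/A) t.
t = 2A(√h₀ − √h)/0.0127 = 2·6.10·(√2.61 − √0.627)/0.0127
  = 12.200 × (1.6155 − 0.79183) / 0.0127 = 791.29 s.

791 s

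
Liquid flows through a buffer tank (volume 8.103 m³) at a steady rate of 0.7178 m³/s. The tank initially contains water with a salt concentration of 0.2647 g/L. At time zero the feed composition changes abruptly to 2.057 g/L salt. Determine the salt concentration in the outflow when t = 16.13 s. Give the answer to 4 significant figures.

1.628 g/L

Species balance on the tank: V dC/dt = Q(C_in − C).
Time constant τ = V/Q = 8.103/0.7178 = 11.2887 s.
C approaches C_in exponentially: C(t) = C_in + (C₀ − C_in) e^(−t/τ).
C(16.13) = 2.057 + (0.2647 − 2.057)·e^(−16.13/11.2887) = 2.057 + (-1.79230)·0.239580 = 1.62760 g/L.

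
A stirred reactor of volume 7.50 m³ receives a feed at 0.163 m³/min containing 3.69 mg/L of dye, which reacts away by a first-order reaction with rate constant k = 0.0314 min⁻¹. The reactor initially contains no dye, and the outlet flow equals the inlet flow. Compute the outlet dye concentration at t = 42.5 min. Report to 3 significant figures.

Accumulation = in − out − consumed: V dC/dt = Q C_in − Q C − k V C.
dC/dt = (Q/V) C_in − (Q/V + k) C; effective rate a = Q/V + k = 0.021733 + 0.0314 = 0.053133 min⁻¹.
C_ss = Q C_in/(Q + kV) = 1.5093 mg/L; C(t) = C_ss + (C₀ − C_ss) e^(−a t).
C(42.5) = 1.5093 + (-1.5093)·e^(−0.053133·42.5) = 1.5093 + (-1.5093)·0.10454 = 1.3515 mg/L.

1.35 mg/L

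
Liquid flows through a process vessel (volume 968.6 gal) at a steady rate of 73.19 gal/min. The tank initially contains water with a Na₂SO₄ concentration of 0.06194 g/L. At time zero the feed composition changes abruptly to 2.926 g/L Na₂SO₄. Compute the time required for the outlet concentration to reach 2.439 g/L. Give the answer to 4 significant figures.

Species balance on the tank: V dC/dt = Q(C_in − C), so τ = V/Q = 13.2340 min.
C(t) = C_in + (C₀ − C_in) e^(−t/τ). Set C = 2.439 and solve for t:
e^(−t/τ) = (C − C_in)/(C₀ − C_in) = (2.439 − 2.926)/(0.06194 − 2.926) = 0.170038
t = −τ ln(…) = 13.2340 × 1.77173 = 23.4472 min.

23.45 min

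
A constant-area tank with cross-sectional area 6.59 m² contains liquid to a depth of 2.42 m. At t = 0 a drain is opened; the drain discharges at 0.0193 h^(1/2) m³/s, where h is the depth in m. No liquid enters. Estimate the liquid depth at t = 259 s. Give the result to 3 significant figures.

With no inflow, A dh/dt = −0.0193 √h.
This is separable: 2 d(√h)/dt = −0.0193/A, so √h = √h₀ − (0.0193/(2A)) t.
√h = √2.42 − 0.0193·259/(2·6.59) = 1.5556 − 0.37926 = 1.1764.
h = 1.1764² = 1.3838 m.

1.38 m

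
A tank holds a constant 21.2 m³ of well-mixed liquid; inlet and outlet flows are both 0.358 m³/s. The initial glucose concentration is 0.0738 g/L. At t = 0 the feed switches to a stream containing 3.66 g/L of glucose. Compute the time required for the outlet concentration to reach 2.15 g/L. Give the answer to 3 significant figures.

51.2 s

Accumulation = in − out for the solute gives V dC/dt = Q(C_in − C), so τ = V/Q = 59.218 s.
C(t) = C_in + (C₀ − C_in) e^(−t/τ). Set C = 2.15 and solve for t:
e^(−t/τ) = (C − C_in)/(C₀ − C_in) = (2.15 − 3.66)/(0.0738 − 3.66) = 0.42106
t = −τ ln(…) = 59.218 × 0.86498 = 51.222 s.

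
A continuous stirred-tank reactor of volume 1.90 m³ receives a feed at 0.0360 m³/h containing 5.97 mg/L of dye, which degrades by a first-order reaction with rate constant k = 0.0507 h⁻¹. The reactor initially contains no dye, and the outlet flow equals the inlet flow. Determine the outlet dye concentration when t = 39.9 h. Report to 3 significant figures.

1.52 mg/L

V dC/dt = Q(C_in − C) − k V C.
dC/dt = (Q/V) C_in − (Q/V + k) C; effective rate a = Q/V + k = 0.018947 + 0.0507 = 0.069647 h⁻¹.
C_ss = Q C_in/(Q + kV) = 1.6241 mg/L; C(t) = C_ss + (C₀ − C_ss) e^(−a t).
C(39.9) = 1.6241 + (-1.6241)·e^(−0.069647·39.9) = 1.6241 + (-1.6241)·0.062105 = 1.5233 mg/L.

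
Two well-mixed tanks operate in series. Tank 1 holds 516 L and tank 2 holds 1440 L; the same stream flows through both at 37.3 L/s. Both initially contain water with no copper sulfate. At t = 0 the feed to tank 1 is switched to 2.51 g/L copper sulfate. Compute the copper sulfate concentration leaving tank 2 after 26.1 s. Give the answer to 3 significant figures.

Species balance on tank i: dCᵢ/dt = (Cᵢ₋₁ − Cᵢ)/τᵢ with τᵢ = Vᵢ/Q.
τ₁ = 516/37.3 = 13.834 s; τ₂ = 1440/37.3 = 38.606 s.
Tank 1: C₁ = C_in(1 − e^(−t/τ₁)). Tank 2 (τ₁ ≠ τ₂): C₂ = C_in[1 − (τ₁ e^(−t/τ₁) − τ₂ e^(−t/τ₂))/(τ₁ − τ₂)].
At t = 26.1: e^(−t/τ₁) = 0.15157, e^(−t/τ₂) = 0.50862.
C₂ = 2.51·[1 − (13.834·0.15157 − 38.606·0.50862)/(-24.772)] = 2.51·0.29200 = 0.73291 g/L.

0.733 g/L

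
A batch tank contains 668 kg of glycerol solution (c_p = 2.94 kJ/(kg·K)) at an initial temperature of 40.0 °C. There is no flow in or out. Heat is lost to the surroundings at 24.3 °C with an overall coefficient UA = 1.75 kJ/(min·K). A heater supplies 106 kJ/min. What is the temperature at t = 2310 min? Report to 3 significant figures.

Lumped-capacitance energy balance: M c_p dT/dt = UA(T_amb − T) + Q̇.
dT/dt = (T_ss − T)/τ with T_ss = T_amb + Q̇/UA = 24.3 + 106/1.75 = 84.871 °C, τ = M c_p/UA = 668·2.94/1.75 = 1122.2 min.
Solution: T(t) = T_ss + (T₀ − T_ss) e^(−t/τ).
T(2310) = 84.871 + (-44.871)·0.12766 = 79.143 °C.

79.1 °C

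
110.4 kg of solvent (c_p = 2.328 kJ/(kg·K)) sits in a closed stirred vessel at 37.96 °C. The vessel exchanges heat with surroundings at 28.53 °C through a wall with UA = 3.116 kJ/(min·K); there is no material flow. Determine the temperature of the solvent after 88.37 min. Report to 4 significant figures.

Lumped-capacitance energy balance: M c_p dT/dt = UA(T_amb − T).
dT/dt = (T_ss − T)/τ with T_ss = T_amb = 28.5300 °C, τ = M c_p/UA = 110.4·2.328/3.116 = 82.4811 min.
Integrating: T(t) = T_ss + (T₀ − T_ss) e^(−t/τ).
T(88.37) = 28.5300 + (9.43000)·0.342530 = 31.7601 °C.

31.76 °C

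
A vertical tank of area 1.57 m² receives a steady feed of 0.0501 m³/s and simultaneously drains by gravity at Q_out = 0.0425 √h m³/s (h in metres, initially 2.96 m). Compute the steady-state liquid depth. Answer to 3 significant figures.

1.39 m

A dh/dt = Q_in − 0.0425 √h. Steady state requires inflow = outflow:
Q_in = 0.0425 √h_ss ⇒ √h_ss = 0.0501/0.0425 = 1.1788.
h_ss = 1.1788² = 1.3896 m. (Since h₀ = 2.96 m > h_ss, the level will fall toward this value.)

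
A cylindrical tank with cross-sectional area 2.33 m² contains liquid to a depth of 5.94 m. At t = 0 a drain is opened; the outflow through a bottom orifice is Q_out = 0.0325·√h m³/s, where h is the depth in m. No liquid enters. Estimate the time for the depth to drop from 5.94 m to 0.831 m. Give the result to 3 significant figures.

219 s

A dh/dt = −Q_out = −0.0325 √h.
This is separable: 2 d(√h)/dt = −0.0325/A, so √h = √h₀ − (0.0325/(2A)) t.
t = 2A(√h₀ − √h)/0.0325 = 2·2.33·(√5.94 − √0.831)/0.0325
  = 4.6600 × (2.4372 − 0.91159) / 0.0325 = 218.75 s.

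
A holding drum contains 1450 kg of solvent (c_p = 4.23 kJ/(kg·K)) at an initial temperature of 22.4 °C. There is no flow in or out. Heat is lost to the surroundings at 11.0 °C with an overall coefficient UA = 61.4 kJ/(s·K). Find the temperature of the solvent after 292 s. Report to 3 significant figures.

11.6 °C

M c_p dT/dt = −UA(T − T_amb).
dT/dt = (T_ss − T)/τ with T_ss = T_amb = 11.000 °C, τ = M c_p/UA = 1450·4.23/61.4 = 99.894 s.
Integrating: T(t) = T_ss + (T₀ − T_ss) e^(−t/τ).
T(292) = 11.000 + (11.400)·0.053767 = 11.613 °C.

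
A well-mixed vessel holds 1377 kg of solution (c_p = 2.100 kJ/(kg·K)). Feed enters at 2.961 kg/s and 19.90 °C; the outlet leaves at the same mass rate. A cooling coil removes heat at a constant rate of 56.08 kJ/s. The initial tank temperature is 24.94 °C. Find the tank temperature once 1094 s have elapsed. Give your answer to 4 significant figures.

12.22 °C

Energy balance: M c_p dT/dt = ṁ c_p (T_in − T) − 56.08.
Rearrange: dT/dt = (T_ss − T)/τ with τ = M/ṁ = 465.046 s and T_ss = T_in − Q̇/(ṁ c_p) = 10.8812 °C.
Solution: T(t) = T_ss + (T₀ − T_ss) e^(−t/τ).
T(1094) = 10.8812 + (14.0588)·e^(−1094/465.046) = 10.8812 + (14.0588)·0.0951351 = 12.2187 °C.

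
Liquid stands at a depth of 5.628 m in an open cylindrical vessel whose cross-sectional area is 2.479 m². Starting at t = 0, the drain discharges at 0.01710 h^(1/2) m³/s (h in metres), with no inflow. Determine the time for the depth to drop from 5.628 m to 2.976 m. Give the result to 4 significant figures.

187.7 s

A dh/dt = −Q_out = −0.01710 √h.
This is separable: 2 d(√h)/dt = −0.01710/A, so √h = √h₀ − (0.01710/(2A)) t.
t = 2A(√h₀ − √h)/0.01710 = 2·2.479·(√5.628 − √2.976)/0.01710
  = 4.95800 × (2.37234 − 1.72511) / 0.01710 = 187.659 s.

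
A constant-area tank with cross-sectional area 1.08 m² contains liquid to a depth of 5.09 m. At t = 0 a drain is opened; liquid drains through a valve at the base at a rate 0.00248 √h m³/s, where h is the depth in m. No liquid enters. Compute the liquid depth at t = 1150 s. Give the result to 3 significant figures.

Unsteady balance on liquid volume: A dh/dt = −0.00248 √h.
Separate and integrate: 2(√h − √h₀) = −(0.00248/A) t.
√h = √5.09 − 0.00248·1150/(2·1.08) = 2.2561 − 1.3204 = 0.93573.
h = 0.93573² = 0.87560 m.

0.876 m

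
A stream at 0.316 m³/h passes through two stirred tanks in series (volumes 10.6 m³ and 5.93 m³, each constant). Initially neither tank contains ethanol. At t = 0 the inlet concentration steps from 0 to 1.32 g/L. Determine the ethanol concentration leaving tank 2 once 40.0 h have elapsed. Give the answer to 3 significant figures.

0.610 g/L

Each tank obeys Vᵢ dCᵢ/dt = Q(Cᵢ₋₁ − Cᵢ), so τᵢ = Vᵢ/Q.
τ₁ = 10.6/0.316 = 33.544 h; τ₂ = 5.93/0.316 = 18.766 h.
Tank 1: C₁ = C_in(1 − e^(−t/τ₁)). Tank 2 (τ₁ ≠ τ₂): C₂ = C_in[1 − (τ₁ e^(−t/τ₁) − τ₂ e^(−t/τ₂))/(τ₁ − τ₂)].
At t = 40.0: e^(−t/τ₁) = 0.30348, e^(−t/τ₂) = 0.11866.
C₂ = 1.32·[1 − (33.544·0.30348 − 18.766·0.11866)/(14.778)] = 1.32·0.46184 = 0.60962 g/L.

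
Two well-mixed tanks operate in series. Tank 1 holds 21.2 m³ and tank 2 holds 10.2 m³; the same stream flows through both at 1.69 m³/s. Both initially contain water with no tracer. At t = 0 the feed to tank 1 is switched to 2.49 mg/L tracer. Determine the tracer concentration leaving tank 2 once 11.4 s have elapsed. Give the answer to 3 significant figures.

0.905 mg/L

Each tank obeys Vᵢ dCᵢ/dt = Q(Cᵢ₋₁ − Cᵢ), so τᵢ = Vᵢ/Q.
τ₁ = 21.2/1.69 = 12.544 s; τ₂ = 10.2/1.69 = 6.0355 s.
Tank 1: C₁ = C_in(1 − e^(−t/τ₁)). Tank 2 (τ₁ ≠ τ₂): C₂ = C_in[1 − (τ₁ e^(−t/τ₁) − τ₂ e^(−t/τ₂))/(τ₁ − τ₂)].
At t = 11.4: e^(−t/τ₁) = 0.40302, e^(−t/τ₂) = 0.15125.
C₂ = 2.49·[1 − (12.544·0.40302 − 6.0355·0.15125)/(6.5089)] = 2.49·0.36352 = 0.90517 mg/L.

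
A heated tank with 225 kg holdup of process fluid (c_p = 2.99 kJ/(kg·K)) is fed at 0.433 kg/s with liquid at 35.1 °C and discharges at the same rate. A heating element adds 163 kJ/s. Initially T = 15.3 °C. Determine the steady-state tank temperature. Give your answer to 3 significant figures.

161 °C

M c_p dT/dt = ṁ c_p (T_in − T) + Q̇.
At steady state dT/dt = 0 ⇒ T_ss = T_in + Q̇/(ṁ c_p) = 35.1 + 163/(0.433·2.99) = 161.00 °C.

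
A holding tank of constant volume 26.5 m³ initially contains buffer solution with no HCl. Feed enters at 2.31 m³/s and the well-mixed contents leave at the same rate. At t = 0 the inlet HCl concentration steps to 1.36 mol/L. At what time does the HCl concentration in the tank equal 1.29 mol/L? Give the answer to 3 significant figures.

34.0 s

Species balance: V dC/dt = Q(C_in − C) ⇒ τ = V/Q = 11.472 s.
C(t) = C_in + (C₀ − C_in) e^(−t/τ). Set C = 1.29 and solve for t:
e^(−t/τ) = (C − C_in)/(C₀ − C_in) = (1.29 − 1.36)/(0 − 1.36) = 0.051471
t = −τ ln(…) = 11.472 × 2.9667 = 34.034 s.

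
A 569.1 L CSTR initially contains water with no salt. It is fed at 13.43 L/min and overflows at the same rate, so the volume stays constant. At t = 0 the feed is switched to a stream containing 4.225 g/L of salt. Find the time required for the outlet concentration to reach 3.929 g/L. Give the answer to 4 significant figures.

112.7 min

Species balance: V dC/dt = Q(C_in − C) ⇒ τ = V/Q = 42.3753 min.
C(t) = C_in + (C₀ − C_in) e^(−t/τ). Set C = 3.929 and solve for t:
e^(−t/τ) = (C − C_in)/(C₀ − C_in) = (3.929 − 4.225)/(0 − 4.225) = 0.0700592
t = −τ ln(…) = 42.3753 × 2.65842 = 112.651 min.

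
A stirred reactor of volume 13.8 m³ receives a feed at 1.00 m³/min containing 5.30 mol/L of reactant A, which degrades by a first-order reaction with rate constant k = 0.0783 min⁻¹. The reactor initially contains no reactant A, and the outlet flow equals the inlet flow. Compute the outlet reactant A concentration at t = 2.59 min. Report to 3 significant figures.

Species balance: V dC/dt = Q C_in − Q C − k V C.
dC/dt = (Q/V) C_in − (Q/V + k) C; effective rate a = Q/V + k = 0.072464 + 0.0783 = 0.15076 min⁻¹.
C_ss = Q C_in/(Q + kV) = 2.5474 mol/L; C(t) = C_ss + (C₀ − C_ss) e^(−a t).
C(2.59) = 2.5474 + (-2.5474)·e^(−0.15076·2.59) = 2.5474 + (-2.5474)·0.67673 = 0.82349 mol/L.

0.823 mol/L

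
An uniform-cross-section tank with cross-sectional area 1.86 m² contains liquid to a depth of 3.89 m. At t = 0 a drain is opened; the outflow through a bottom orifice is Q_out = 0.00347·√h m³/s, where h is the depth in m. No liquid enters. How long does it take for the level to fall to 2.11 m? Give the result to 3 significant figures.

Mass balance (ρ constant): A dh/dt = −0.00347 √h.
Separate and integrate: 2(√h − √h₀) = −(0.00347/A) t.
t = 2A(√h₀ − √h)/0.00347 = 2·1.86·(√3.89 − √2.11)/0.00347
  = 3.7200 × (1.9723 − 1.4526) / 0.00347 = 557.17 s.

557 s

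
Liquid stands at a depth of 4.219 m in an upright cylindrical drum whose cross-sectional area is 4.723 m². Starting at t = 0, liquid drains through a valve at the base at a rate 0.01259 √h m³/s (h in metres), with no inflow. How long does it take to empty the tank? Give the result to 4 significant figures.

1541 s

Mass balance (ρ constant): A dh/dt = −0.01259 √h.
Separate and integrate: 2(√h − √h₀) = −(0.01259/A) t.
Tank is empty when √h = 0: t_empty = 2A√h₀/0.01259.
t_empty = 2·4.723·√4.219/0.01259 = 9.44600·2.05402/0.01259 = 1541.09 s.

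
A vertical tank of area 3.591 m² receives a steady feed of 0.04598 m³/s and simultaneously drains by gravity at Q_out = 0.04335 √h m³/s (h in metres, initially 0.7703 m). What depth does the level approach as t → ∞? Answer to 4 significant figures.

1.125 m

Accumulation of liquid (constant cross-section A): A dh/dt = Q_in − 0.04335 √h. At steady state dh/dt = 0:
Q_in = 0.04335 √h_ss ⇒ √h_ss = 0.04598/0.04335 = 1.06067.
h_ss = 1.06067² = 1.12502 m. (Since h₀ = 0.7703 m < h_ss, the level will rise toward this value.)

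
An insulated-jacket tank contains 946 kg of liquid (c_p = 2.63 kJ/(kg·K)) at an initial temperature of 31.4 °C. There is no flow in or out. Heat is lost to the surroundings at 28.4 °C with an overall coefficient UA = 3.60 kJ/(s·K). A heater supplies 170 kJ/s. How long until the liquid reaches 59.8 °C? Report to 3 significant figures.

Unsteady energy balance on the tank contents: M c_p dT/dt = −UA(T − T_amb) + Q̇.
τ = M c_p/UA = 691.11 s; T_ss = T_amb + Q̇/UA = 28.4 + 170/3.60 = 75.622 °C.
T(t) = T_ss + (T₀ − T_ss)e^(−t/τ); set T = 59.8:
t = −τ ln[(T − T_ss)/(T₀ − T_ss)] = −691.11 · ln(0.35779) = 710.33 s.

710 s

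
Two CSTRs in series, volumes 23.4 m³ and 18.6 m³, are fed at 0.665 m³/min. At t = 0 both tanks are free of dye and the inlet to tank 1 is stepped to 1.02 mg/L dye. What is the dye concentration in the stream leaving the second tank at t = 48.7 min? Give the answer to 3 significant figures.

0.467 mg/L

Time constants: τᵢ = Vᵢ/Q for each well-mixed tank.
τ₁ = 23.4/0.665 = 35.188 min; τ₂ = 18.6/0.665 = 27.970 min.
Tank 1: C₁ = C_in(1 − e^(−t/τ₁)). Tank 2 (τ₁ ≠ τ₂): C₂ = C_in[1 − (τ₁ e^(−t/τ₁) − τ₂ e^(−t/τ₂))/(τ₁ − τ₂)].
At t = 48.7: e^(−t/τ₁) = 0.25058, e^(−t/τ₂) = 0.17532.
C₂ = 1.02·[1 − (35.188·0.25058 − 27.970·0.17532)/(7.2180)] = 1.02·0.45780 = 0.46696 mg/L.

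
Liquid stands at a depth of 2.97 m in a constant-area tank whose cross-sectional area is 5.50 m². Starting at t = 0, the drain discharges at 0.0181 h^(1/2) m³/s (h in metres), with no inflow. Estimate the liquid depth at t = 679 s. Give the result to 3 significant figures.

0.367 m

With no inflow, A dh/dt = −0.0181 √h.
Separate and integrate: 2(√h − √h₀) = −(0.0181/A) t.
√h = √2.97 − 0.0181·679/(2·5.50) = 1.7234 − 1.1173 = 0.60611.
h = 0.60611² = 0.36736 m.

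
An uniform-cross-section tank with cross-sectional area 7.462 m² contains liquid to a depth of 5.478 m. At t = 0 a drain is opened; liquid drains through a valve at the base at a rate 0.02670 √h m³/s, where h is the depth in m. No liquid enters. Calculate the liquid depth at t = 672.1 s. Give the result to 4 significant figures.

1.295 m

With no inflow, A dh/dt = −0.02670 √h.
Separate and integrate: 2(√h − √h₀) = −(0.02670/A) t.
√h = √5.478 − 0.02670·672.1/(2·7.462) = 2.34051 − 1.20243 = 1.13808.
h = 1.13808² = 1.29523 m.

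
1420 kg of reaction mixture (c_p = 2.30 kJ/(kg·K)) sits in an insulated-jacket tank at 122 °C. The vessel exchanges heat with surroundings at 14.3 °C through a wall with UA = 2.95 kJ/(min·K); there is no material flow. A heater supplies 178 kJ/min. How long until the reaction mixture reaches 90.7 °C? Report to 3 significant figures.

Heat balance on the well-mixed liquid: M c_p dT/dt = −UA(T − T_amb) + Q̇.
τ = M c_p/UA = 1107.1 min; T_ss = T_amb + Q̇/UA = 14.3 + 178/2.95 = 74.639 °C.
T(t) = T_ss + (T₀ − T_ss)e^(−t/τ); set T = 90.7:
t = −τ ln[(T − T_ss)/(T₀ − T_ss)] = −1107.1 · ln(0.33912) = 1197.2 min.

1200 min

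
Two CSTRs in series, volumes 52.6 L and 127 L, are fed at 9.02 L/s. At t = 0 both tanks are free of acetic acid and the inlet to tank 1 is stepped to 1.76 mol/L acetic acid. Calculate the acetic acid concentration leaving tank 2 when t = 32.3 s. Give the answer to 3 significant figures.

1.46 mol/L

Species balance on tank i: dCᵢ/dt = (Cᵢ₋₁ − Cᵢ)/τᵢ with τᵢ = Vᵢ/Q.
τ₁ = 52.6/9.02 = 5.8315 s; τ₂ = 127/9.02 = 14.080 s.
Tank 1: C₁ = C_in(1 − e^(−t/τ₁)). Tank 2 (τ₁ ≠ τ₂): C₂ = C_in[1 − (τ₁ e^(−t/τ₁) − τ₂ e^(−t/τ₂))/(τ₁ − τ₂)].
At t = 32.3: e^(−t/τ₁) = 0.0039309, e^(−t/τ₂) = 0.10086.
C₂ = 1.76·[1 − (5.8315·0.0039309 − 14.080·0.10086)/(-8.2483)] = 1.76·0.83062 = 1.4619 mol/L.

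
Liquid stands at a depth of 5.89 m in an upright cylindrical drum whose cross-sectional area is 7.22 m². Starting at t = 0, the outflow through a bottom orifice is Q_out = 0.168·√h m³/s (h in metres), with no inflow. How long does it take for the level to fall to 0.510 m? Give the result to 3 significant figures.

147 s

With no inflow, A dh/dt = −0.168 √h.
This is separable: 2 d(√h)/dt = −0.168/A, so √h = √h₀ − (0.168/(2A)) t.
t = 2A(√h₀ − √h)/0.168 = 2·7.22·(√5.89 − √0.510)/0.168
  = 14.440 × (2.4269 − 0.71414) / 0.168 = 147.22 s.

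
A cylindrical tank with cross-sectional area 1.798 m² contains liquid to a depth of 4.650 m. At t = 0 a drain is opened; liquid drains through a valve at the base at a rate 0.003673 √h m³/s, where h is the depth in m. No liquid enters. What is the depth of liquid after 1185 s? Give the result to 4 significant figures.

0.8949 m

A dh/dt = −Q_out = −0.003673 √h.
Separate and integrate: 2(√h − √h₀) = −(0.003673/A) t.
√h = √4.650 − 0.003673·1185/(2·1.798) = 2.15639 − 1.21037 = 0.946012.
h = 0.946012² = 0.894938 m.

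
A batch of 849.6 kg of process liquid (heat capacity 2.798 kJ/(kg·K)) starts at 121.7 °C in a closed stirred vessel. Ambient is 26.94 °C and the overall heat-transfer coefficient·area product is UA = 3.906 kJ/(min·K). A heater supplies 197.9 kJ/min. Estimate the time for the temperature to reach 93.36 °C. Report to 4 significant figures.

M c_p dT/dt = −UA(T − T_amb) + Q̇.
τ = M c_p/UA = 608.597 min; T_ss = T_amb + Q̇/UA = 26.94 + 197.9/3.906 = 77.6056 °C.
T(t) = T_ss + (T₀ − T_ss)e^(−t/τ); set T = 93.36:
t = −τ ln[(T − T_ss)/(T₀ − T_ss)] = −608.597 · ln(0.357287) = 626.377 min.

626.4 min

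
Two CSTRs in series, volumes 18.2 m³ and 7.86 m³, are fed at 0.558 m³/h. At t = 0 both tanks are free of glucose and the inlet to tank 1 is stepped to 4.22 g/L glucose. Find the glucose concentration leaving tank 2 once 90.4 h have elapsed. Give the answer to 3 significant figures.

3.76 g/L

Each tank obeys Vᵢ dCᵢ/dt = Q(Cᵢ₋₁ − Cᵢ), so τᵢ = Vᵢ/Q.
τ₁ = 18.2/0.558 = 32.616 h; τ₂ = 7.86/0.558 = 14.086 h.
Solving the cascade with C₁(0)=C₂(0)=0 gives C₂(t) = C_in[1 − (τ₁ e^(−t/τ₁) − τ₂ e^(−t/τ₂))/(τ₁ − τ₂)].
At t = 90.4: e^(−t/τ₁) = 0.062562, e^(−t/τ₂) = 0.0016324.
C₂ = 4.22·[1 − (32.616·0.062562 − 14.086·0.0016324)/(18.530)] = 4.22·0.89112 = 3.7605 g/L.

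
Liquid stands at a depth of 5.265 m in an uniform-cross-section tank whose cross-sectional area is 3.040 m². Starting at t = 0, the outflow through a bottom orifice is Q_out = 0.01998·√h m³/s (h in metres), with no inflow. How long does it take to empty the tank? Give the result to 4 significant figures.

With no inflow, A dh/dt = −0.01998 √h.
Separate and integrate: 2(√h − √h₀) = −(0.01998/A) t.
Tank is empty when √h = 0: t_empty = 2A√h₀/0.01998.
t_empty = 2·3.040·√5.265/0.01998 = 6.08000·2.29456/0.01998 = 698.244 s.

698.2 s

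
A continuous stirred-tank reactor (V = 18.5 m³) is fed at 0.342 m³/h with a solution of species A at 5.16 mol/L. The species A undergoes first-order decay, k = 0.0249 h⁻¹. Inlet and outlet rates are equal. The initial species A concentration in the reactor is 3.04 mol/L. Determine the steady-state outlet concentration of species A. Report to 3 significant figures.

V dC/dt = Q(C_in − C) − k V C.
At steady state: 0 = Q C_in − (Q + kV) C_ss, so C_ss = Q C_in/(Q + kV).
C_ss = 0.342·5.16/(0.342 + 0.0249·18.5) = 1.7647/0.80265 = 2.1986 mol/L.

2.20 mol/L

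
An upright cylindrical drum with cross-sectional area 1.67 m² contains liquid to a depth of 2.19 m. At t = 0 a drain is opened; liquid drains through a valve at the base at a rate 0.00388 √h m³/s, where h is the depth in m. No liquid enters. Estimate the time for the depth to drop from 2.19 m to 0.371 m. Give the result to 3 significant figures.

750 s

With no inflow, A dh/dt = −0.00388 √h.
This is separable: 2 d(√h)/dt = −0.00388/A, so √h = √h₀ − (0.00388/(2A)) t.
t = 2A(√h₀ − √h)/0.00388 = 2·1.67·(√2.19 − √0.371)/0.00388
  = 3.3400 × (1.4799 − 0.60910) / 0.00388 = 749.58 s.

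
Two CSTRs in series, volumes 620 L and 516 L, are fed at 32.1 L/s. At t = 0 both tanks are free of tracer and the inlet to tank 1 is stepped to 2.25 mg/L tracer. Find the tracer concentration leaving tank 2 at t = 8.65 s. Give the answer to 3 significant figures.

0.197 mg/L

Time constants: τᵢ = Vᵢ/Q for each well-mixed tank.
τ₁ = 620/32.1 = 19.315 s; τ₂ = 516/32.1 = 16.075 s.
Tank 1: C₁ = C_in(1 − e^(−t/τ₁)). Tank 2 (τ₁ ≠ τ₂): C₂ = C_in[1 − (τ₁ e^(−t/τ₁) − τ₂ e^(−t/τ₂))/(τ₁ − τ₂)].
At t = 8.65: e^(−t/τ₁) = 0.63900, e^(−t/τ₂) = 0.58385.
C₂ = 2.25·[1 − (19.315·0.63900 − 16.075·0.58385)/(3.2399)] = 2.25·0.087358 = 0.19656 mg/L.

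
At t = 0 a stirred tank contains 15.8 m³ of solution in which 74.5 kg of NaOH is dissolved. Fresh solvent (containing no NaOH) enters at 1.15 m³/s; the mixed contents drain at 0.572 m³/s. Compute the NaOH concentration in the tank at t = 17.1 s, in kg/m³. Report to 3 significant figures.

1.79 kg/m³

Total volume: dV/dt = Q_in − Q_out = 0.57800 m³/s, so V(t) = 15.8 + 0.57800 t and V(17.1) = 25.684 m³.
No NaOH enters, so dm/dt = −Q_out · (m/V).
Separate: dm/m = −Q_out dt/V(t) ⇒ ln(m/m₀) = −(Q_out/(Q_in−Q_out)) ln(V/V₀).
m = m₀ (V₀/V)^(Q_out/(Q_in−Q_out)) = 74.5 × (15.8/25.684)^(0.98962) = 46.062 kg.
C = m/V = 46.062/25.684 = 1.7934 kg/m³.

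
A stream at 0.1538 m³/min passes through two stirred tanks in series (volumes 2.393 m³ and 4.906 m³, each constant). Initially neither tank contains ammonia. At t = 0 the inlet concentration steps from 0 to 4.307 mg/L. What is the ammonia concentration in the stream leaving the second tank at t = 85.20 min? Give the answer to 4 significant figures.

3.742 mg/L

Time constants: τᵢ = Vᵢ/Q for each well-mixed tank.
τ₁ = 2.393/0.1538 = 15.5592 min; τ₂ = 4.906/0.1538 = 31.8986 min.
Solving the cascade with C₁(0)=C₂(0)=0 gives C₂(t) = C_in[1 − (τ₁ e^(−t/τ₁) − τ₂ e^(−t/τ₂))/(τ₁ − τ₂)].
At t = 85.20: e^(−t/τ₁) = 0.00418658, e^(−t/τ₂) = 0.0691853.
C₂ = 4.307·[1 − (15.5592·0.00418658 − 31.8986·0.0691853)/(-16.3394)] = 4.307·0.868920 = 3.74244 mg/L.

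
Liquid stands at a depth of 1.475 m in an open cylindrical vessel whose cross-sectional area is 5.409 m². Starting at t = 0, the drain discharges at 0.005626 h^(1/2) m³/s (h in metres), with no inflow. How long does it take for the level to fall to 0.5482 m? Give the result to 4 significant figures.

911.6 s

With no inflow, A dh/dt = −0.005626 √h.
This is separable: 2 d(√h)/dt = −0.005626/A, so √h = √h₀ − (0.005626/(2A)) t.
t = 2A(√h₀ − √h)/0.005626 = 2·5.409·(√1.475 − √0.5482)/0.005626
  = 10.8180 × (1.21450 − 0.740405) / 0.005626 = 911.609 s.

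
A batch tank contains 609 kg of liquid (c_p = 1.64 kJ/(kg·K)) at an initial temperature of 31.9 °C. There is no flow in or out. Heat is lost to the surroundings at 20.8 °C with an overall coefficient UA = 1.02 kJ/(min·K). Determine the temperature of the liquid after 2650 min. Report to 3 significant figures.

21.5 °C

Lumped-capacitance energy balance: M c_p dT/dt = UA(T_amb − T).
dT/dt = (T_ss − T)/τ with T_ss = T_amb = 20.800 °C, τ = M c_p/UA = 609·1.64/1.02 = 979.18 min.
This is linear first-order; T(t) = T_ss + (T₀ − T_ss) e^(−t/τ).
T(2650) = 20.800 + (11.100)·0.066780 = 21.541 °C.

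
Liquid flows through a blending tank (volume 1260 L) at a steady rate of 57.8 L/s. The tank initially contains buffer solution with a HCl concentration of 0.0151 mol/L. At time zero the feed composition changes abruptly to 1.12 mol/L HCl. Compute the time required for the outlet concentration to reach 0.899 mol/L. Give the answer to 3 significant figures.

35.1 s

Mass balance on the solute (V constant): V dC/dt = Q(C_in − C), so τ = V/Q = 21.799 s.
C(t) = C_in + (C₀ − C_in) e^(−t/τ). Set C = 0.899 and solve for t:
e^(−t/τ) = (C − C_in)/(C₀ − C_in) = (0.899 − 1.12)/(0.0151 − 1.12) = 0.20002
t = −τ ln(…) = 21.799 × 1.6093 = 35.083 s.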